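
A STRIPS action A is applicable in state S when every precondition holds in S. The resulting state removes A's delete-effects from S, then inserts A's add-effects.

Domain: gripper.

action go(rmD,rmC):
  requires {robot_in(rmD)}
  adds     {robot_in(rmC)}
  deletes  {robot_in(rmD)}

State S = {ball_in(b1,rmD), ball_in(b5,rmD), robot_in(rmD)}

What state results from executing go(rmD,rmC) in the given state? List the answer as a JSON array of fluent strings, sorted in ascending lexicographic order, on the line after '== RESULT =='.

Compute (S \ del) ∪ add:
  pre ⊆ S: {robot_in(rmD)} ⊆ S  — applicable
  S \ del = {ball_in(b1,rmD), ball_in(b5,rmD)}
  ∪ add   = {ball_in(b1,rmD), ball_in(b5,rmD), robot_in(rmC)}

== RESULT ==
["ball_in(b1,rmD)", "ball_in(b5,rmD)", "robot_in(rmC)"]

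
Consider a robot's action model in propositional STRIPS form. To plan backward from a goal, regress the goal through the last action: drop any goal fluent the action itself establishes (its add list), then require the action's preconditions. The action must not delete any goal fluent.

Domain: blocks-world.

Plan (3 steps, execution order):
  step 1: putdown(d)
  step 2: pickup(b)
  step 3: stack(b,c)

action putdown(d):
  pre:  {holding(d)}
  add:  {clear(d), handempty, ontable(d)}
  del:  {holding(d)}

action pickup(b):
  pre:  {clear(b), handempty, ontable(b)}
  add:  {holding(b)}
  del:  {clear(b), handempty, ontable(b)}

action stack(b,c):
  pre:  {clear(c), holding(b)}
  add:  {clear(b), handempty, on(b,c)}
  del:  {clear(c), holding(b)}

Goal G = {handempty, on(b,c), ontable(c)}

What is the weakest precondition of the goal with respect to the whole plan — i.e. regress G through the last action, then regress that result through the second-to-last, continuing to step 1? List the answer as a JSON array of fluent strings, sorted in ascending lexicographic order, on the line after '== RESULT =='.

Regress step by step:
  through step 3 (stack(b,c)): drop {handempty, on(b,c)}, keep {ontable(c)}, require {clear(c), holding(b)}
    → {clear(c), holding(b), ontable(c)}
  through step 2 (pickup(b)): drop {holding(b)}, keep {clear(c), ontable(c)}, require {clear(b), handempty, ontable(b)}
    → {clear(b), clear(c), handempty, ontable(b), ontable(c)}
  through step 1 (putdown(d)): drop {handempty}, keep {clear(b), clear(c), ontable(b), ontable(c)}, require {holding(d)}
    → {clear(b), clear(c), holding(d), ontable(b), ontable(c)}

== RESULT ==
["clear(b)", "clear(c)", "holding(d)", "ontable(b)", "ontable(c)"]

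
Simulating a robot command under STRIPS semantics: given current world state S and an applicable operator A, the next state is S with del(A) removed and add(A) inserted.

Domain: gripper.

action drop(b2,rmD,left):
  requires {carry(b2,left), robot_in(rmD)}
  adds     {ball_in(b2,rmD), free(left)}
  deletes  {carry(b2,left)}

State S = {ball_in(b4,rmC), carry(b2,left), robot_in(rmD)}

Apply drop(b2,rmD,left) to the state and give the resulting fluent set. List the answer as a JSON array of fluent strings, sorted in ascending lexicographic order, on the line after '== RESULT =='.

Progress:
  pre ⊆ S: {carry(b2,left), robot_in(rmD)} ⊆ S  — applicable
  S \ del = {ball_in(b4,rmC), robot_in(rmD)}
  ∪ add   = {ball_in(b2,rmD), ball_in(b4,rmC), free(left), robot_in(rmD)}

== RESULT ==
["ball_in(b2,rmD)", "ball_in(b4,rmC)", "free(left)", "robot_in(rmD)"]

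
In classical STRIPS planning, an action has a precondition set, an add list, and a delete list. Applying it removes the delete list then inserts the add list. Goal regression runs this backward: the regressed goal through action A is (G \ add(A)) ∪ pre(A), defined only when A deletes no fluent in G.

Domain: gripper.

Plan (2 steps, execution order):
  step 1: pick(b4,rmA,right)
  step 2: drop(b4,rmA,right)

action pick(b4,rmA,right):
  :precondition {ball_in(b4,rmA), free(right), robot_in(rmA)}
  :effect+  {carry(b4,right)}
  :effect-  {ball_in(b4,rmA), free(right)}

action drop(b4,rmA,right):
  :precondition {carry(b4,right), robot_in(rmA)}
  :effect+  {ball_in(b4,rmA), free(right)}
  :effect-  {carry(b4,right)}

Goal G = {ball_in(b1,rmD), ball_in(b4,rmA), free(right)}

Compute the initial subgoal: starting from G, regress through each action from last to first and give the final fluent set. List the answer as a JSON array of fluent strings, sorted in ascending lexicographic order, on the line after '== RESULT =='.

Work backward from the goal:
  through step 2 (drop(b4,rmA,right)): drop {ball_in(b4,rmA), free(right)}, keep {ball_in(b1,rmD)}, require {carry(b4,right), robot_in(rmA)}
    → {ball_in(b1,rmD), carry(b4,right), robot_in(rmA)}
  through step 1 (pick(b4,rmA,right)): drop {carry(b4,right)}, keep {ball_in(b1,rmD), robot_in(rmA)}, require {ball_in(b4,rmA), free(right), robot_in(rmA)}
    → {ball_in(b1,rmD), ball_in(b4,rmA), free(right), robot_in(rmA)}

== RESULT ==
["ball_in(b1,rmD)", "ball_in(b4,rmA)", "free(right)", "robot_in(rmA)"]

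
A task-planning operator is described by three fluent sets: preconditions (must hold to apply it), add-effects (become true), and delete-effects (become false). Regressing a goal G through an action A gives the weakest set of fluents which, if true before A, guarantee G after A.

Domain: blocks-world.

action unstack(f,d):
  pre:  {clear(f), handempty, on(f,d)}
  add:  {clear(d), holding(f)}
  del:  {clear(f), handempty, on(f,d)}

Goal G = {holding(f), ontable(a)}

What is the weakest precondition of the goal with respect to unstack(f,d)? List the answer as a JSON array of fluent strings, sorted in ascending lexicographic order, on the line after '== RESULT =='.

Compute (G \ add) ∪ pre:
  G ∩ del = {}  (empty — regression defined)
  G \ add = {holding(f), ontable(a)} \ {clear(d), holding(f)} = {ontable(a)}
  ∪ pre   = {ontable(a)} ∪ {clear(f), handempty, on(f,d)}
          = {clear(f), handempty, on(f,d), ontable(a)}

== RESULT ==
["clear(f)", "handempty", "on(f,d)", "ontable(a)"]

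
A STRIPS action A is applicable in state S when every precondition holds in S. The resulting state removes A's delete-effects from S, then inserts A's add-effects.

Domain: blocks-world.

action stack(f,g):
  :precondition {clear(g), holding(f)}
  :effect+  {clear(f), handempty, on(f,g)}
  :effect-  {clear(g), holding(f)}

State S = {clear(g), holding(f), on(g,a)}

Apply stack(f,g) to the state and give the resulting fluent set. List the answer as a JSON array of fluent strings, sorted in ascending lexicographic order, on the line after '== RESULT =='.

Compute (S \ del) ∪ add:
  pre ⊆ S: {clear(g), holding(f)} ⊆ S  — applicable
  S \ del = {on(g,a)}
  ∪ add   = {clear(f), handempty, on(f,g), on(g,a)}

== RESULT ==
["clear(f)", "handempty", "on(f,g)", "on(g,a)"]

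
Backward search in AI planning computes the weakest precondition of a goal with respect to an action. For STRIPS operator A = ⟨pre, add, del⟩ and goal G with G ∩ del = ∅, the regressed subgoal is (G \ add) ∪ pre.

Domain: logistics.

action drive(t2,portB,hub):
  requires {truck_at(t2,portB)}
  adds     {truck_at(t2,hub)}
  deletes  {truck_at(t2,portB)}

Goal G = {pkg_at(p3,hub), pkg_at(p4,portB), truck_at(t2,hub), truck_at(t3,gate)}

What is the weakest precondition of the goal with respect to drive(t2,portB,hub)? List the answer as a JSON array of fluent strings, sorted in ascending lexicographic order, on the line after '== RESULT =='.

Regress:
  G ∩ del = {}  (empty — regression defined)
  G \ add = {pkg_at(p3,hub), pkg_at(p4,portB), truck_at(t2,hub), truck_at(t3,gate)} \ {truck_at(t2,hub)} = {pkg_at(p3,hub), pkg_at(p4,portB), truck_at(t3,gate)}
  ∪ pre   = {pkg_at(p3,hub), pkg_at(p4,portB), truck_at(t3,gate)} ∪ {truck_at(t2,portB)}
          = {pkg_at(p3,hub), pkg_at(p4,portB), truck_at(t2,portB), truck_at(t3,gate)}

== RESULT ==
["pkg_at(p3,hub)", "pkg_at(p4,portB)", "truck_at(t2,portB)", "truck_at(t3,gate)"]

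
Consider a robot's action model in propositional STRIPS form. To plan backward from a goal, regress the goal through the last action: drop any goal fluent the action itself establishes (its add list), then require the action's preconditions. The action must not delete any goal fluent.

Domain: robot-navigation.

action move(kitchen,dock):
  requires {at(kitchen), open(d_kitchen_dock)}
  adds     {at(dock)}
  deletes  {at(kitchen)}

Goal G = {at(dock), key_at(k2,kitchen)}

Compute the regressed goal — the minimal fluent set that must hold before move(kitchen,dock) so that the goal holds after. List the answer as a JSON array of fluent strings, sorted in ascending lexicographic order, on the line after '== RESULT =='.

Compute (G \ add) ∪ pre:
  G ∩ del = {}  (empty — regression defined)
  G \ add = {at(dock), key_at(k2,kitchen)} \ {at(dock)} = {key_at(k2,kitchen)}
  ∪ pre   = {key_at(k2,kitchen)} ∪ {at(kitchen), open(d_kitchen_dock)}
          = {at(kitchen), key_at(k2,kitchen), open(d_kitchen_dock)}

== RESULT ==
["at(kitchen)", "key_at(k2,kitchen)", "open(d_kitchen_dock)"]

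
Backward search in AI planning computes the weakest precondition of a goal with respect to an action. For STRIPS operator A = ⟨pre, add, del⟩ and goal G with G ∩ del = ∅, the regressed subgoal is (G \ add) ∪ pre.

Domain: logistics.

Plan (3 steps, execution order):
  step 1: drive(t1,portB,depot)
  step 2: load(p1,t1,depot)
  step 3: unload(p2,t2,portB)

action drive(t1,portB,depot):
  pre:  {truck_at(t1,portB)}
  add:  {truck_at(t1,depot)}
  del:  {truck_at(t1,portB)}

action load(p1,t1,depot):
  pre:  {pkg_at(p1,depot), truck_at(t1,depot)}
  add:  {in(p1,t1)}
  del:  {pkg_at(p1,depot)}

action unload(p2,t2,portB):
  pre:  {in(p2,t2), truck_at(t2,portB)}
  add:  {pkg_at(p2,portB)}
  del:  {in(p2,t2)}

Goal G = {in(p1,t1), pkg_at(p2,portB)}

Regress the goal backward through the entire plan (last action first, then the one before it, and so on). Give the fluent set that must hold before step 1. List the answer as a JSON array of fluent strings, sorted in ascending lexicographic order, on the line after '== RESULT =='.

Work backward from the goal:
  through step 3 (unload(p2,t2,portB)): drop {pkg_at(p2,portB)}, keep {in(p1,t1)}, require {in(p2,t2), truck_at(t2,portB)}
    → {in(p1,t1), in(p2,t2), truck_at(t2,portB)}
  through step 2 (load(p1,t1,depot)): drop {in(p1,t1)}, keep {in(p2,t2), truck_at(t2,portB)}, require {pkg_at(p1,depot), truck_at(t1,depot)}
    → {in(p2,t2), pkg_at(p1,depot), truck_at(t1,depot), truck_at(t2,portB)}
  through step 1 (drive(t1,portB,depot)): drop {truck_at(t1,depot)}, keep {in(p2,t2), pkg_at(p1,depot), truck_at(t2,portB)}, require {truck_at(t1,portB)}
    → {in(p2,t2), pkg_at(p1,depot), truck_at(t1,portB), truck_at(t2,portB)}

== RESULT ==
["in(p2,t2)", "pkg_at(p1,depot)", "truck_at(t1,portB)", "truck_at(t2,portB)"]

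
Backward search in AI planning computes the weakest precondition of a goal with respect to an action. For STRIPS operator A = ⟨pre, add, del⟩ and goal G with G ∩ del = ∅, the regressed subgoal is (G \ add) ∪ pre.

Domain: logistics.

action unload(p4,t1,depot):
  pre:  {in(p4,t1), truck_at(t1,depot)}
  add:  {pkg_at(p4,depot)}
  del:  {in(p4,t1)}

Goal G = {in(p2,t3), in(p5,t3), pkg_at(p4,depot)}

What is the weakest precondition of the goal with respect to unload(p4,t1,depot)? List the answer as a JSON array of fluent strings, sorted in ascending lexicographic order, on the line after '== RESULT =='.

Compute (G \ add) ∪ pre:
  G ∩ del = {}  (empty — regression defined)
  G \ add = {in(p2,t3), in(p5,t3), pkg_at(p4,depot)} \ {pkg_at(p4,depot)} = {in(p2,t3), in(p5,t3)}
  ∪ pre   = {in(p2,t3), in(p5,t3)} ∪ {in(p4,t1), truck_at(t1,depot)}
          = {in(p2,t3), in(p4,t1), in(p5,t3), truck_at(t1,depot)}

== RESULT ==
["in(p2,t3)", "in(p4,t1)", "in(p5,t3)", "truck_at(t1,depot)"]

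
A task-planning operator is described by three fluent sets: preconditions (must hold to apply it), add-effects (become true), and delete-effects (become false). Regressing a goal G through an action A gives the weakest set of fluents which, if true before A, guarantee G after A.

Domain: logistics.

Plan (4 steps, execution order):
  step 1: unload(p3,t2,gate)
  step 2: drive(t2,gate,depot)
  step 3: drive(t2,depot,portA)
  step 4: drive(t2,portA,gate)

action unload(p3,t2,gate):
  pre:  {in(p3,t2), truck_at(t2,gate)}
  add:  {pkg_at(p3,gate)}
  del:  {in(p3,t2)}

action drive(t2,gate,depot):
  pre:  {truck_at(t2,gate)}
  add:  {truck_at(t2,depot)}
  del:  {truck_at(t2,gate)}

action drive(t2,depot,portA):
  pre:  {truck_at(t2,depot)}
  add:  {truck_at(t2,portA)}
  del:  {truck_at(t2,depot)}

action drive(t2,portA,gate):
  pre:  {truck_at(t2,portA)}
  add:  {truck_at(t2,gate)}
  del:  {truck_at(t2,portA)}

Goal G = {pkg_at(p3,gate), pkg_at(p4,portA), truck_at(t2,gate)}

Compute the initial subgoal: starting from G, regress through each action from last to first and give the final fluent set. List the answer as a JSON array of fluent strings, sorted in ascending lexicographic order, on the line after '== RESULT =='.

Work backward from the goal:
  through step 4 (drive(t2,portA,gate)): drop {truck_at(t2,gate)}, keep {pkg_at(p3,gate), pkg_at(p4,portA)}, require {truck_at(t2,portA)}
    → {pkg_at(p3,gate), pkg_at(p4,portA), truck_at(t2,portA)}
  through step 3 (drive(t2,depot,portA)): drop {truck_at(t2,portA)}, keep {pkg_at(p3,gate), pkg_at(p4,portA)}, require {truck_at(t2,depot)}
    → {pkg_at(p3,gate), pkg_at(p4,portA), truck_at(t2,depot)}
  through step 2 (drive(t2,gate,depot)): drop {truck_at(t2,depot)}, keep {pkg_at(p3,gate), pkg_at(p4,portA)}, require {truck_at(t2,gate)}
    → {pkg_at(p3,gate), pkg_at(p4,portA), truck_at(t2,gate)}
  through step 1 (unload(p3,t2,gate)): drop {pkg_at(p3,gate)}, keep {pkg_at(p4,portA), truck_at(t2,gate)}, require {in(p3,t2), truck_at(t2,gate)}
    → {in(p3,t2), pkg_at(p4,portA), truck_at(t2,gate)}

== RESULT ==
["in(p3,t2)", "pkg_at(p4,portA)", "truck_at(t2,gate)"]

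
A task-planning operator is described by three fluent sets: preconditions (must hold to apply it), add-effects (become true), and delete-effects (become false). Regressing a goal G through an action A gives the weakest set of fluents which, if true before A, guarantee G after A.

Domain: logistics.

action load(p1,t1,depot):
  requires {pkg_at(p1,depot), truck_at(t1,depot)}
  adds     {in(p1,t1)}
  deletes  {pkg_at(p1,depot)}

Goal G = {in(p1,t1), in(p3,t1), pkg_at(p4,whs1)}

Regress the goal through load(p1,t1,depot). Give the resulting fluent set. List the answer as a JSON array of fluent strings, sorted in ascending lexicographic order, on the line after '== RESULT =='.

Regress:
  G ∩ del = {}  (empty — regression defined)
  G \ add = {in(p1,t1), in(p3,t1), pkg_at(p4,whs1)} \ {in(p1,t1)} = {in(p3,t1), pkg_at(p4,whs1)}
  ∪ pre   = {in(p3,t1), pkg_at(p4,whs1)} ∪ {pkg_at(p1,depot), truck_at(t1,depot)}
          = {in(p3,t1), pkg_at(p1,depot), pkg_at(p4,whs1), truck_at(t1,depot)}

== RESULT ==
["in(p3,t1)", "pkg_at(p1,depot)", "pkg_at(p4,whs1)", "truck_at(t1,depot)"]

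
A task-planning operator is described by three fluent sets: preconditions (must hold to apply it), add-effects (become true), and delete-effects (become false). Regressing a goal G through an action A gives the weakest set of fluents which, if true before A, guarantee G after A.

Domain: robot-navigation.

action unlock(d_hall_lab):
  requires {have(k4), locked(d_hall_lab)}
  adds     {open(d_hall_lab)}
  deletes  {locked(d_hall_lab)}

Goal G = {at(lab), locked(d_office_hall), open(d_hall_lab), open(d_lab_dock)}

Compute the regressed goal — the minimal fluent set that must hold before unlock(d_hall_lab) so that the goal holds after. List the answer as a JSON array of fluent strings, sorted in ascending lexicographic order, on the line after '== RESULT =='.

Regress:
  G ∩ del = {}  (empty — regression defined)
  G \ add = {at(lab), locked(d_office_hall), open(d_hall_lab), open(d_lab_dock)} \ {open(d_hall_lab)} = {at(lab), locked(d_office_hall), open(d_lab_dock)}
  ∪ pre   = {at(lab), locked(d_office_hall), open(d_lab_dock)} ∪ {have(k4), locked(d_hall_lab)}
          = {at(lab), have(k4), locked(d_hall_lab), locked(d_office_hall), open(d_lab_dock)}

== RESULT ==
["at(lab)", "have(k4)", "locked(d_hall_lab)", "locked(d_office_hall)", "open(d_lab_dock)"]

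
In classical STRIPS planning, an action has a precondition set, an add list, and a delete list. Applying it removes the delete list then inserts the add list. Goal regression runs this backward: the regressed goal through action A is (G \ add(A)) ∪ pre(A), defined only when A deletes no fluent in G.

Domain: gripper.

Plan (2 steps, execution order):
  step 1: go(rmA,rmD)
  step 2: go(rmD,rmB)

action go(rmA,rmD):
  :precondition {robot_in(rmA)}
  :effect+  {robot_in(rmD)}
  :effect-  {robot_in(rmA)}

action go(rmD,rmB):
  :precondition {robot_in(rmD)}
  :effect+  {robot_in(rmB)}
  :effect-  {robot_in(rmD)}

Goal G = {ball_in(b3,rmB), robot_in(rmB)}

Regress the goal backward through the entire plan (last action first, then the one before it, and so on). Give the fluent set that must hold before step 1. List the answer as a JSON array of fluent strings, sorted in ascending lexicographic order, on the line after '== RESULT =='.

Regress step by step:
  through step 2 (go(rmD,rmB)): drop {robot_in(rmB)}, keep {ball_in(b3,rmB)}, require {robot_in(rmD)}
    → {ball_in(b3,rmB), robot_in(rmD)}
  through step 1 (go(rmA,rmD)): drop {robot_in(rmD)}, keep {ball_in(b3,rmB)}, require {robot_in(rmA)}
    → {ball_in(b3,rmB), robot_in(rmA)}

== RESULT ==
["ball_in(b3,rmB)", "robot_in(rmA)"]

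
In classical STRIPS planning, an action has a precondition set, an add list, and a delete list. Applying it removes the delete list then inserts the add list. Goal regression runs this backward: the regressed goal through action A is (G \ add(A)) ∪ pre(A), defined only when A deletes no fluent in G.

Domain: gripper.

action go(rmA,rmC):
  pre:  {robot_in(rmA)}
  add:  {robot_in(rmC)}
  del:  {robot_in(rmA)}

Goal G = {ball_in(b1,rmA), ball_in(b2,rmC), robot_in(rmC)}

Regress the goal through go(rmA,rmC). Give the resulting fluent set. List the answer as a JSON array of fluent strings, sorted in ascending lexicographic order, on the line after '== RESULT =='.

Compute (G \ add) ∪ pre:
  G ∩ del = {}  (empty — regression defined)
  G \ add = {ball_in(b1,rmA), ball_in(b2,rmC), robot_in(rmC)} \ {robot_in(rmC)} = {ball_in(b1,rmA), ball_in(b2,rmC)}
  ∪ pre   = {ball_in(b1,rmA), ball_in(b2,rmC)} ∪ {robot_in(rmA)}
          = {ball_in(b1,rmA), ball_in(b2,rmC), robot_in(rmA)}

== RESULT ==
["ball_in(b1,rmA)", "ball_in(b2,rmC)", "robot_in(rmA)"]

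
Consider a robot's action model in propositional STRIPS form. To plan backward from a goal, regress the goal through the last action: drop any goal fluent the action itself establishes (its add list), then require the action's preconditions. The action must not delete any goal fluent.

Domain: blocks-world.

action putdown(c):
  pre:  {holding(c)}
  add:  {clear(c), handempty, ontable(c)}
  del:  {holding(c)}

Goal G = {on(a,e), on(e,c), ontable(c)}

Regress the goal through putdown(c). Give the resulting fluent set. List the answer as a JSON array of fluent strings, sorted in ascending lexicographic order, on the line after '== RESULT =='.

Compute (G \ add) ∪ pre:
  G ∩ del = {}  (empty — regression defined)
  G \ add = {on(a,e), on(e,c), ontable(c)} \ {clear(c), handempty, ontable(c)} = {on(a,e), on(e,c)}
  ∪ pre   = {on(a,e), on(e,c)} ∪ {holding(c)}
          = {holding(c), on(a,e), on(e,c)}

== RESULT ==
["holding(c)", "on(a,e)", "on(e,c)"]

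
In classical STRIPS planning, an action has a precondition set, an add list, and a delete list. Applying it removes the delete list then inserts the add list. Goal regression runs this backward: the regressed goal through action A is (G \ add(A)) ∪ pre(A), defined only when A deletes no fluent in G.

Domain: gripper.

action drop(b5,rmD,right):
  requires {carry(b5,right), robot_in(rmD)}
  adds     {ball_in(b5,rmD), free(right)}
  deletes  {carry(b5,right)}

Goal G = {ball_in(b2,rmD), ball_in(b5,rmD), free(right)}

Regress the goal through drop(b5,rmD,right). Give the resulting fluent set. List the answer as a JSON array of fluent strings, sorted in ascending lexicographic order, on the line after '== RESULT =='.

Compute (G \ add) ∪ pre:
  G ∩ del = {}  (empty — regression defined)
  G \ add = {ball_in(b2,rmD), ball_in(b5,rmD), free(right)} \ {ball_in(b5,rmD), free(right)} = {ball_in(b2,rmD)}
  ∪ pre   = {ball_in(b2,rmD)} ∪ {carry(b5,right), robot_in(rmD)}
          = {ball_in(b2,rmD), carry(b5,right), robot_in(rmD)}

== RESULT ==
["ball_in(b2,rmD)", "carry(b5,right)", "robot_in(rmD)"]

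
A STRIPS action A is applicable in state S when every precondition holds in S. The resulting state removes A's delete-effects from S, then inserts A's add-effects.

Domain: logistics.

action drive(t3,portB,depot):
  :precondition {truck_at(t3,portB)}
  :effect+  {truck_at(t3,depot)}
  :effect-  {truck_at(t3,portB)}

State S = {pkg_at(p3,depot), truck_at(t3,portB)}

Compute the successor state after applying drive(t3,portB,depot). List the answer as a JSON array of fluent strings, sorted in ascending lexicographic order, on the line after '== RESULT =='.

Compute (S \ del) ∪ add:
  pre ⊆ S: {truck_at(t3,portB)} ⊆ S  — applicable
  S \ del = {pkg_at(p3,depot)}
  ∪ add   = {pkg_at(p3,depot), truck_at(t3,depot)}

== RESULT ==
["pkg_at(p3,depot)", "truck_at(t3,depot)"]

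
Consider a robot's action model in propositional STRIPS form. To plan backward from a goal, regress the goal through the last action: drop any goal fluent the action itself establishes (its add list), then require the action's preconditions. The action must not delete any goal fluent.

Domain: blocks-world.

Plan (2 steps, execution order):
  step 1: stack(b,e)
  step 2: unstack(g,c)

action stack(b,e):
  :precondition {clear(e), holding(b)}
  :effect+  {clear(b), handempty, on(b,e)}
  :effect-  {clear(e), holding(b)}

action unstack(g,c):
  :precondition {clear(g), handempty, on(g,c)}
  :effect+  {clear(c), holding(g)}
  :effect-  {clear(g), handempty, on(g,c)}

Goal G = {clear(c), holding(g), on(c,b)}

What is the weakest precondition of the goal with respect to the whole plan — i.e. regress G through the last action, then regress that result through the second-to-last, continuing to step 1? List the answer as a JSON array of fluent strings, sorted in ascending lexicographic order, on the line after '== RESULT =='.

Work backward from the goal:
  through step 2 (unstack(g,c)): drop {clear(c), holding(g)}, keep {on(c,b)}, require {clear(g), handempty, on(g,c)}
    → {clear(g), handempty, on(c,b), on(g,c)}
  through step 1 (stack(b,e)): drop {handempty}, keep {clear(g), on(c,b), on(g,c)}, require {clear(e), holding(b)}
    → {clear(e), clear(g), holding(b), on(c,b), on(g,c)}

== RESULT ==
["clear(e)", "clear(g)", "holding(b)", "on(c,b)", "on(g,c)"]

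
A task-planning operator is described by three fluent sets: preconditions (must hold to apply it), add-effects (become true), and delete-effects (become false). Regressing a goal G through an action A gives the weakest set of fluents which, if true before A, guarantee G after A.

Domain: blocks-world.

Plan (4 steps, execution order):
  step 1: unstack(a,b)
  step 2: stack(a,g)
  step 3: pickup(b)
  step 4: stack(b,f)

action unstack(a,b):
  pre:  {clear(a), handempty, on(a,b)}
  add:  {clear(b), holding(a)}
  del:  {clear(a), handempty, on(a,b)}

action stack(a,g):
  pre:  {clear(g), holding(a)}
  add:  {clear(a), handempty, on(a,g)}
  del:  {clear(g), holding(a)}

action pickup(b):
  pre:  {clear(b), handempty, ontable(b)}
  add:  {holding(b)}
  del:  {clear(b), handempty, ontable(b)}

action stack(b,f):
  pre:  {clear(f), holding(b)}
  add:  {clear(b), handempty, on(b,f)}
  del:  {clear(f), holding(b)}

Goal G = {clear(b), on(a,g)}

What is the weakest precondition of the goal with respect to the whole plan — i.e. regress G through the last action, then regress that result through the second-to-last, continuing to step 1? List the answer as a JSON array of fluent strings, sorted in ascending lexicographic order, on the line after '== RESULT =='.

Work backward from the goal:
  through step 4 (stack(b,f)): drop {clear(b)}, keep {on(a,g)}, require {clear(f), holding(b)}
    → {clear(f), holding(b), on(a,g)}
  through step 3 (pickup(b)): drop {holding(b)}, keep {clear(f), on(a,g)}, require {clear(b), handempty, ontable(b)}
    → {clear(b), clear(f), handempty, on(a,g), ontable(b)}
  through step 2 (stack(a,g)): drop {handempty, on(a,g)}, keep {clear(b), clear(f), ontable(b)}, require {clear(g), holding(a)}
    → {clear(b), clear(f), clear(g), holding(a), ontable(b)}
  through step 1 (unstack(a,b)): drop {clear(b), holding(a)}, keep {clear(f), clear(g), ontable(b)}, require {clear(a), handempty, on(a,b)}
    → {clear(a), clear(f), clear(g), handempty, on(a,b), ontable(b)}

== RESULT ==
["clear(a)", "clear(f)", "clear(g)", "handempty", "on(a,b)", "ontable(b)"]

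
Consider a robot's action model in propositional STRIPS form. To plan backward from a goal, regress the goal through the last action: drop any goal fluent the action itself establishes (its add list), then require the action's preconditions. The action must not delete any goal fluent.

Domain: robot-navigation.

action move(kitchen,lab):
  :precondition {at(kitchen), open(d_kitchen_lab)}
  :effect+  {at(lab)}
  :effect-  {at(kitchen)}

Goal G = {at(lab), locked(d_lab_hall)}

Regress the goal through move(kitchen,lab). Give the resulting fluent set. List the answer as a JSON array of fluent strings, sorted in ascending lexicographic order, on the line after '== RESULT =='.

Compute (G \ add) ∪ pre:
  G ∩ del = {}  (empty — regression defined)
  G \ add = {at(lab), locked(d_lab_hall)} \ {at(lab)} = {locked(d_lab_hall)}
  ∪ pre   = {locked(d_lab_hall)} ∪ {at(kitchen), open(d_kitchen_lab)}
          = {at(kitchen), locked(d_lab_hall), open(d_kitchen_lab)}

== RESULT ==
["at(kitchen)", "locked(d_lab_hall)", "open(d_kitchen_lab)"]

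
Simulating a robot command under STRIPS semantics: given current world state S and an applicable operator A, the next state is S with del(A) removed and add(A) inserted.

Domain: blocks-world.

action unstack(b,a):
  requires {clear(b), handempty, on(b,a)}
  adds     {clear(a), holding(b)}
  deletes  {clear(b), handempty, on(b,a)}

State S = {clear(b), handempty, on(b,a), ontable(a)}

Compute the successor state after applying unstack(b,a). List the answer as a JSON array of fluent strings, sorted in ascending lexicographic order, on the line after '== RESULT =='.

Compute (S \ del) ∪ add:
  pre ⊆ S: {clear(b), handempty, on(b,a)} ⊆ S  — applicable
  S \ del = {ontable(a)}
  ∪ add   = {clear(a), holding(b), ontable(a)}

== RESULT ==
["clear(a)", "holding(b)", "ontable(a)"]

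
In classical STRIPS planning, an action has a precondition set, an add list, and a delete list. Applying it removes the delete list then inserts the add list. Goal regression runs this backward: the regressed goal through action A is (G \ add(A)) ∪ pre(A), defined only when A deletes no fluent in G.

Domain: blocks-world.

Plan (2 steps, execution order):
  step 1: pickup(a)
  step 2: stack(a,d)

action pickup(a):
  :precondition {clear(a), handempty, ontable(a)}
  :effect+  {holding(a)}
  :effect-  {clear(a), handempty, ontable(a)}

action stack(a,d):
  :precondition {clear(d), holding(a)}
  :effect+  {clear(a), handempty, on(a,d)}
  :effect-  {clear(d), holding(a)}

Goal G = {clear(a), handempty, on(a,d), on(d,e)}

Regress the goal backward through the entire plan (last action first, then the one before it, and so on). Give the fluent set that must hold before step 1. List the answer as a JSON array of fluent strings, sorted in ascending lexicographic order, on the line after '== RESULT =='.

Regress step by step:
  through step 2 (stack(a,d)): drop {clear(a), handempty, on(a,d)}, keep {on(d,e)}, require {clear(d), holding(a)}
    → {clear(d), holding(a), on(d,e)}
  through step 1 (pickup(a)): drop {holding(a)}, keep {clear(d), on(d,e)}, require {clear(a), handempty, ontable(a)}
    → {clear(a), clear(d), handempty, on(d,e), ontable(a)}

== RESULT ==
["clear(a)", "clear(d)", "handempty", "on(d,e)", "ontable(a)"]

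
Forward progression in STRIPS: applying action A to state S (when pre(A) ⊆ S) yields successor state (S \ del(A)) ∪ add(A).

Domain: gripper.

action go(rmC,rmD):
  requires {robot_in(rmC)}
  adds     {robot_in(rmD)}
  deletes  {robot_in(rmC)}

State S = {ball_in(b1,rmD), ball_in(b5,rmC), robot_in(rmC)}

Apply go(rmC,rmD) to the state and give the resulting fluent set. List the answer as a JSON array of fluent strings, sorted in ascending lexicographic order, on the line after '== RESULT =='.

Compute (S \ del) ∪ add:
  pre ⊆ S: {robot_in(rmC)} ⊆ S  — applicable
  S \ del = {ball_in(b1,rmD), ball_in(b5,rmC)}
  ∪ add   = {ball_in(b1,rmD), ball_in(b5,rmC), robot_in(rmD)}

== RESULT ==
["ball_in(b1,rmD)", "ball_in(b5,rmC)", "robot_in(rmD)"]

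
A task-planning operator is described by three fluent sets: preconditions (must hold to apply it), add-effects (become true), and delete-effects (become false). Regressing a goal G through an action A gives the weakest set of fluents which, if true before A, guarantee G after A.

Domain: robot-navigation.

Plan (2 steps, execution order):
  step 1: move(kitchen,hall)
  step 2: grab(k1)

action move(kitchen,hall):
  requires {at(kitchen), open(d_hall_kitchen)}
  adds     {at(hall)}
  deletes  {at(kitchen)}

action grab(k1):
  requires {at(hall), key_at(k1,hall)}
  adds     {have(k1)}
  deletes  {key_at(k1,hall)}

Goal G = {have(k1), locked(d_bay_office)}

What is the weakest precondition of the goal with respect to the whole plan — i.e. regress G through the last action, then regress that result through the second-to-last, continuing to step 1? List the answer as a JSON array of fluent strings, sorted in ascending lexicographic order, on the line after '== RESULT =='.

Regress step by step:
  through step 2 (grab(k1)): drop {have(k1)}, keep {locked(d_bay_office)}, require {at(hall), key_at(k1,hall)}
    → {at(hall), key_at(k1,hall), locked(d_bay_office)}
  through step 1 (move(kitchen,hall)): drop {at(hall)}, keep {key_at(k1,hall), locked(d_bay_office)}, require {at(kitchen), open(d_hall_kitchen)}
    → {at(kitchen), key_at(k1,hall), locked(d_bay_office), open(d_hall_kitchen)}

== RESULT ==
["at(kitchen)", "key_at(k1,hall)", "locked(d_bay_office)", "open(d_hall_kitchen)"]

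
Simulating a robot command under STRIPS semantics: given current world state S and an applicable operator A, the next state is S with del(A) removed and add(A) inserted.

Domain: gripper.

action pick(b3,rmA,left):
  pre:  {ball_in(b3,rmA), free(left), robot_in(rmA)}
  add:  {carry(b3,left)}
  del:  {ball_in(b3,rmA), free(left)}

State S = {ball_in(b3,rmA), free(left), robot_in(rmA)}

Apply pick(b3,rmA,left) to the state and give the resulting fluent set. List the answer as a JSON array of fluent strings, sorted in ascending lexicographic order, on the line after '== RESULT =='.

Progress:
  pre ⊆ S: {ball_in(b3,rmA), free(left), robot_in(rmA)} ⊆ S  — applicable
  S \ del = {robot_in(rmA)}
  ∪ add   = {carry(b3,left), robot_in(rmA)}

== RESULT ==
["carry(b3,left)", "robot_in(rmA)"]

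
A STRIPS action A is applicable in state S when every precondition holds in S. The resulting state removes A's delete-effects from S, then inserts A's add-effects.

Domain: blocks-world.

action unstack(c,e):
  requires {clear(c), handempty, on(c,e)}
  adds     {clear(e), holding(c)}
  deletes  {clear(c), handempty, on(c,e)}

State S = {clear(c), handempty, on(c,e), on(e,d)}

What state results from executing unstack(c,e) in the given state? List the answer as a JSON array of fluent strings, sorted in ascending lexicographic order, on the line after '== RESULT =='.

Compute (S \ del) ∪ add:
  pre ⊆ S: {clear(c), handempty, on(c,e)} ⊆ S  — applicable
  S \ del = {on(e,d)}
  ∪ add   = {clear(e), holding(c), on(e,d)}

== RESULT ==
["clear(e)", "holding(c)", "on(e,d)"]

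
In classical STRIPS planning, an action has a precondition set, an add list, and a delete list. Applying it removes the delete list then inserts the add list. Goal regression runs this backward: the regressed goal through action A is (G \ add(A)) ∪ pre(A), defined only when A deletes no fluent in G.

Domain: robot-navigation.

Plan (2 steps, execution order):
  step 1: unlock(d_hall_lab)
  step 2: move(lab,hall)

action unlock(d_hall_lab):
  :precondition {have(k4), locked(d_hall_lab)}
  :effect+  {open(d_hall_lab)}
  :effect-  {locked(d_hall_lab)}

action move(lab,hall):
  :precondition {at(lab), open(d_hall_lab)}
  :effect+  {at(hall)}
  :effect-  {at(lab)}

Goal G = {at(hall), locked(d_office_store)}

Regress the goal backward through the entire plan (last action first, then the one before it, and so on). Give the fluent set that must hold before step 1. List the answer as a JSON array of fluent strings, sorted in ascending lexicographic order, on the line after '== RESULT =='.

Regress step by step:
  through step 2 (move(lab,hall)): drop {at(hall)}, keep {locked(d_office_store)}, require {at(lab), open(d_hall_lab)}
    → {at(lab), locked(d_office_store), open(d_hall_lab)}
  through step 1 (unlock(d_hall_lab)): drop {open(d_hall_lab)}, keep {at(lab), locked(d_office_store)}, require {have(k4), locked(d_hall_lab)}
    → {at(lab), have(k4), locked(d_hall_lab), locked(d_office_store)}

== RESULT ==
["at(lab)", "have(k4)", "locked(d_hall_lab)", "locked(d_office_store)"]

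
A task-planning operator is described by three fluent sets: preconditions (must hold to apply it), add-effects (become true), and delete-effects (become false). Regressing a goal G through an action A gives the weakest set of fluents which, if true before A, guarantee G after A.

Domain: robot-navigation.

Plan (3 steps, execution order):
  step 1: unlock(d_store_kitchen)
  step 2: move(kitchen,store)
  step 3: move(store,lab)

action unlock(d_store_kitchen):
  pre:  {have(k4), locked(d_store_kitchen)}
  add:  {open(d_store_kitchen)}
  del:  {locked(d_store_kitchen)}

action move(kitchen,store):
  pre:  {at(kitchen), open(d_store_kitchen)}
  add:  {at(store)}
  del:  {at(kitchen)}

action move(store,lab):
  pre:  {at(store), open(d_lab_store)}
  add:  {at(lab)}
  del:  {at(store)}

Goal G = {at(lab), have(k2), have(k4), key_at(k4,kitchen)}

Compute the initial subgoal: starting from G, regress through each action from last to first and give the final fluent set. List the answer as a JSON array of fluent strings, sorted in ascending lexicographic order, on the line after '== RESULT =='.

Regress step by step:
  through step 3 (move(store,lab)): drop {at(lab)}, keep {have(k2), have(k4), key_at(k4,kitchen)}, require {at(store), open(d_lab_store)}
    → {at(store), have(k2), have(k4), key_at(k4,kitchen), open(d_lab_store)}
  through step 2 (move(kitchen,store)): drop {at(store)}, keep {have(k2), have(k4), key_at(k4,kitchen), open(d_lab_store)}, require {at(kitchen), open(d_store_kitchen)}
    → {at(kitchen), have(k2), have(k4), key_at(k4,kitchen), open(d_lab_store), open(d_store_kitchen)}
  through step 1 (unlock(d_store_kitchen)): drop {open(d_store_kitchen)}, keep {at(kitchen), have(k2), have(k4), key_at(k4,kitchen), open(d_lab_store)}, require {have(k4), locked(d_store_kitchen)}
    → {at(kitchen), have(k2), have(k4), key_at(k4,kitchen), locked(d_store_kitchen), open(d_lab_store)}

== RESULT ==
["at(kitchen)", "have(k2)", "have(k4)", "key_at(k4,kitchen)", "locked(d_store_kitchen)", "open(d_lab_store)"]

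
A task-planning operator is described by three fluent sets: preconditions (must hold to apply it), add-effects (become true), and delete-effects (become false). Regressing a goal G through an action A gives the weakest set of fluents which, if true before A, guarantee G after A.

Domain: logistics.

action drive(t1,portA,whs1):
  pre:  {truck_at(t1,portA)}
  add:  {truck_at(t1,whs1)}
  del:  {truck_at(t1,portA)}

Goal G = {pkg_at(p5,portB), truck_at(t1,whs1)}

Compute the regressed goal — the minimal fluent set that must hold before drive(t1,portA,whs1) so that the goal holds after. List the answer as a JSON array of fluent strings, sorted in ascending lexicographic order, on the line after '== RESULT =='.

Regress:
  G ∩ del = {}  (empty — regression defined)
  G \ add = {pkg_at(p5,portB), truck_at(t1,whs1)} \ {truck_at(t1,whs1)} = {pkg_at(p5,portB)}
  ∪ pre   = {pkg_at(p5,portB)} ∪ {truck_at(t1,portA)}
          = {pkg_at(p5,portB), truck_at(t1,portA)}

== RESULT ==
["pkg_at(p5,portB)", "truck_at(t1,portA)"]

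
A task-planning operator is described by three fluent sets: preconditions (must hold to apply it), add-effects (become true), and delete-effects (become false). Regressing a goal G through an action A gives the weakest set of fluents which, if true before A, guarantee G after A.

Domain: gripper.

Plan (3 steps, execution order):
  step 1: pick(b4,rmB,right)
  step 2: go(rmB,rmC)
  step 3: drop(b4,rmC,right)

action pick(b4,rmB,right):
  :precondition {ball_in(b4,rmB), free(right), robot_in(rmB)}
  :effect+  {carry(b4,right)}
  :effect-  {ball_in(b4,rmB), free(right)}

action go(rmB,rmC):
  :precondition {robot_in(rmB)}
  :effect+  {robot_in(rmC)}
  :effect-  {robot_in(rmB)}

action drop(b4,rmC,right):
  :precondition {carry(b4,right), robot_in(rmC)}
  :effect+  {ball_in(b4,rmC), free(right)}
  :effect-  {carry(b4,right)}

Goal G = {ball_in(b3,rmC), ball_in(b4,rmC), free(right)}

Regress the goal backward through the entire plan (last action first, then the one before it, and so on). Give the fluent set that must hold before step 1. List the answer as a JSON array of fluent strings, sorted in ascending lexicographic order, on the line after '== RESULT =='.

Regress step by step:
  through step 3 (drop(b4,rmC,right)): drop {ball_in(b4,rmC), free(right)}, keep {ball_in(b3,rmC)}, require {carry(b4,right), robot_in(rmC)}
    → {ball_in(b3,rmC), carry(b4,right), robot_in(rmC)}
  through step 2 (go(rmB,rmC)): drop {robot_in(rmC)}, keep {ball_in(b3,rmC), carry(b4,right)}, require {robot_in(rmB)}
    → {ball_in(b3,rmC), carry(b4,right), robot_in(rmB)}
  through step 1 (pick(b4,rmB,right)): drop {carry(b4,right)}, keep {ball_in(b3,rmC), robot_in(rmB)}, require {ball_in(b4,rmB), free(right), robot_in(rmB)}
    → {ball_in(b3,rmC), ball_in(b4,rmB), free(right), robot_in(rmB)}

== RESULT ==
["ball_in(b3,rmC)", "ball_in(b4,rmB)", "free(right)", "robot_in(rmB)"]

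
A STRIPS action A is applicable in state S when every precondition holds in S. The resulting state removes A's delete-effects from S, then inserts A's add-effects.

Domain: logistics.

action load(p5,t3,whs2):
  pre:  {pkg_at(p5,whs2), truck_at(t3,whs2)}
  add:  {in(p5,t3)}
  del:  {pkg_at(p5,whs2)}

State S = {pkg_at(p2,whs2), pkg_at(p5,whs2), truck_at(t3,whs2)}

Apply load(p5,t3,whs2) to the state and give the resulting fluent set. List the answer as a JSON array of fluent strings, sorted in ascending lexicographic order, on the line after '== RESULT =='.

Compute (S \ del) ∪ add:
  pre ⊆ S: {pkg_at(p5,whs2), truck_at(t3,whs2)} ⊆ S  — applicable
  S \ del = {pkg_at(p2,whs2), truck_at(t3,whs2)}
  ∪ add   = {in(p5,t3), pkg_at(p2,whs2), truck_at(t3,whs2)}

== RESULT ==
["in(p5,t3)", "pkg_at(p2,whs2)", "truck_at(t3,whs2)"]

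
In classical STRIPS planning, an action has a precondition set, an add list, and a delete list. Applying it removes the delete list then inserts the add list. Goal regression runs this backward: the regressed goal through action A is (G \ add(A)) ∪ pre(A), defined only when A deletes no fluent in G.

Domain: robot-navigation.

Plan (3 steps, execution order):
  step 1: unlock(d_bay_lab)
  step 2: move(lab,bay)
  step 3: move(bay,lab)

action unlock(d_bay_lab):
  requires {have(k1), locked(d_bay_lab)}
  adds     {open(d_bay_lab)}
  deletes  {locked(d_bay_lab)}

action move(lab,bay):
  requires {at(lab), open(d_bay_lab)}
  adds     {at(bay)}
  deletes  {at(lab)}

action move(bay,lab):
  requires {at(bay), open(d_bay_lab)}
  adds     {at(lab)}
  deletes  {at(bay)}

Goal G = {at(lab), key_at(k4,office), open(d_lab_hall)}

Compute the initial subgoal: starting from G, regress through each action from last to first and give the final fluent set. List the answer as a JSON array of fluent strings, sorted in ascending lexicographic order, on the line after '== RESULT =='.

Regress step by step:
  through step 3 (move(bay,lab)): drop {at(lab)}, keep {key_at(k4,office), open(d_lab_hall)}, require {at(bay), open(d_bay_lab)}
    → {at(bay), key_at(k4,office), open(d_bay_lab), open(d_lab_hall)}
  through step 2 (move(lab,bay)): drop {at(bay)}, keep {key_at(k4,office), open(d_bay_lab), open(d_lab_hall)}, require {at(lab), open(d_bay_lab)}
    → {at(lab), key_at(k4,office), open(d_bay_lab), open(d_lab_hall)}
  through step 1 (unlock(d_bay_lab)): drop {open(d_bay_lab)}, keep {at(lab), key_at(k4,office), open(d_lab_hall)}, require {have(k1), locked(d_bay_lab)}
    → {at(lab), have(k1), key_at(k4,office), locked(d_bay_lab), open(d_lab_hall)}

== RESULT ==
["at(lab)", "have(k1)", "key_at(k4,office)", "locked(d_bay_lab)", "open(d_lab_hall)"]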